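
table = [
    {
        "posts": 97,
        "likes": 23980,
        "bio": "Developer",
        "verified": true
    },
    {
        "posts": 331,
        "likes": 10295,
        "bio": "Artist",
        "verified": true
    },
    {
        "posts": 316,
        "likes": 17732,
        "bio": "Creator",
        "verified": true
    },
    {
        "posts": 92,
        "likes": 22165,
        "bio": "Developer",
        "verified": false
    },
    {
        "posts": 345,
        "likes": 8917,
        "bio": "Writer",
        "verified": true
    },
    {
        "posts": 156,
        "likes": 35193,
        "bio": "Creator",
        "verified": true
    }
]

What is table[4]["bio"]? "Writer"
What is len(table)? 6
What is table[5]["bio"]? "Creator"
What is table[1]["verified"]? True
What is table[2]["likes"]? 17732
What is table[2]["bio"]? "Creator"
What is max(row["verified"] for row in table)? True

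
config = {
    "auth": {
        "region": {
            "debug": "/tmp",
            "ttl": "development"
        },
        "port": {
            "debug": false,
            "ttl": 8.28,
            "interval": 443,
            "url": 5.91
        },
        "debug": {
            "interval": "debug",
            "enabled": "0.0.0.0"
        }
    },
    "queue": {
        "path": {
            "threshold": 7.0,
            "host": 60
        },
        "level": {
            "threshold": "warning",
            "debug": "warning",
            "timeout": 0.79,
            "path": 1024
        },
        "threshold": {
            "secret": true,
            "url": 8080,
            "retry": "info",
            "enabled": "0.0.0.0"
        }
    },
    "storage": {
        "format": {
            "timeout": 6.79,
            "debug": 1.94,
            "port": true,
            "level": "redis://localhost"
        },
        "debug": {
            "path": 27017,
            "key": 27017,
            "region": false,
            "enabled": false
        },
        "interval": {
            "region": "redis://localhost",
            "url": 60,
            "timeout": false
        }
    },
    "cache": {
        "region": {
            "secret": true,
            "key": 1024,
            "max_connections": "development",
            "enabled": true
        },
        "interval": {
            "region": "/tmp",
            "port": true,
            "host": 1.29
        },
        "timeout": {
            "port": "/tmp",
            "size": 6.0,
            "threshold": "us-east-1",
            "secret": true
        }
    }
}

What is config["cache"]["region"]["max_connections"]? "development"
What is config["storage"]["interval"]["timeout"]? False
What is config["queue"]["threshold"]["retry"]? "info"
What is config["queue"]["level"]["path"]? 1024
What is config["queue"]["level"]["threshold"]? "warning"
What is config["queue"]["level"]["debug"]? "warning"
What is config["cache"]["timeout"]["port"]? "/tmp"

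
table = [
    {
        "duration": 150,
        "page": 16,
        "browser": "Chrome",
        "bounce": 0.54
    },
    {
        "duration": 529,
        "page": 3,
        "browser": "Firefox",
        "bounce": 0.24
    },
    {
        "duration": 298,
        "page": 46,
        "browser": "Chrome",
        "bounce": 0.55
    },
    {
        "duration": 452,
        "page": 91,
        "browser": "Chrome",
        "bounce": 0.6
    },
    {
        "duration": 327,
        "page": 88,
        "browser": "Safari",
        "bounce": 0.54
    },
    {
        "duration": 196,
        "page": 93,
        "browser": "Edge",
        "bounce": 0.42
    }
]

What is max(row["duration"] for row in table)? 529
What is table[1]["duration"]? 529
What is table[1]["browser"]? "Firefox"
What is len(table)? 6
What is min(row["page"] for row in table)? 3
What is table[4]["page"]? 88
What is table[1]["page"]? 3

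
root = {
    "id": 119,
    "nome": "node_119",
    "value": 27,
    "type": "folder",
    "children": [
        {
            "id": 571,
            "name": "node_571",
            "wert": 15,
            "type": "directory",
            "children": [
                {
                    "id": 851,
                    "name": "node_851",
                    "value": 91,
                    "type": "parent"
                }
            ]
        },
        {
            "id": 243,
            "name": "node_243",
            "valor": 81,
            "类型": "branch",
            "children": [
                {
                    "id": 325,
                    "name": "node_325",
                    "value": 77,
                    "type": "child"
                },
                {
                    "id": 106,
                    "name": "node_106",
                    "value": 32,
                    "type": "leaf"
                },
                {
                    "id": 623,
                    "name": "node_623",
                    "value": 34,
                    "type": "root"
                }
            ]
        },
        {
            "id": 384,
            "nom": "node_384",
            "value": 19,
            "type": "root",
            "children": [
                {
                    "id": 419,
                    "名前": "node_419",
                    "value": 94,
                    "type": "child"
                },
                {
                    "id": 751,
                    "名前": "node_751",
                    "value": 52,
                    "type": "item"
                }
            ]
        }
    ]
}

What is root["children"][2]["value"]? 19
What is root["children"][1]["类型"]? "branch"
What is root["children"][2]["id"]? 384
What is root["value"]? 27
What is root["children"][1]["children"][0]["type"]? "child"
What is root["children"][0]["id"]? 571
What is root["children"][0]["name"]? "node_571"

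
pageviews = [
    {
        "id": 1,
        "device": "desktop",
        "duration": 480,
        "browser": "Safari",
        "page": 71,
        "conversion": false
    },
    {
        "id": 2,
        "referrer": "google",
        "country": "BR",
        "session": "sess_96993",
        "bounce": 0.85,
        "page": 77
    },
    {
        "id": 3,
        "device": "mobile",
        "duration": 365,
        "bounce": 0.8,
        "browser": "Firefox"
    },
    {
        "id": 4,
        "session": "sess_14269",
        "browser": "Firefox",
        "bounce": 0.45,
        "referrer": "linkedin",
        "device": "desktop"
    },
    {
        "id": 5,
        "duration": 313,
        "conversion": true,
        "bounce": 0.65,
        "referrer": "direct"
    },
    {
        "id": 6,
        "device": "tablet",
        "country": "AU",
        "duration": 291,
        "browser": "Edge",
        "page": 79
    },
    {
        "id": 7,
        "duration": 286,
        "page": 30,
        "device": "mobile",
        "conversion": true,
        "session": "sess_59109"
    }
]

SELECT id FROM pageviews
[1, 2, 3, 4, 5, 6, 7]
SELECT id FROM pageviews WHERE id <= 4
[1, 2, 3, 4]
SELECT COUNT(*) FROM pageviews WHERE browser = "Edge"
1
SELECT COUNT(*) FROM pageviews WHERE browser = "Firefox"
2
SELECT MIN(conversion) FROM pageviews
False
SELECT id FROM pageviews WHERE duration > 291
[1, 3, 5]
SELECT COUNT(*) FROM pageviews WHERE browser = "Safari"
1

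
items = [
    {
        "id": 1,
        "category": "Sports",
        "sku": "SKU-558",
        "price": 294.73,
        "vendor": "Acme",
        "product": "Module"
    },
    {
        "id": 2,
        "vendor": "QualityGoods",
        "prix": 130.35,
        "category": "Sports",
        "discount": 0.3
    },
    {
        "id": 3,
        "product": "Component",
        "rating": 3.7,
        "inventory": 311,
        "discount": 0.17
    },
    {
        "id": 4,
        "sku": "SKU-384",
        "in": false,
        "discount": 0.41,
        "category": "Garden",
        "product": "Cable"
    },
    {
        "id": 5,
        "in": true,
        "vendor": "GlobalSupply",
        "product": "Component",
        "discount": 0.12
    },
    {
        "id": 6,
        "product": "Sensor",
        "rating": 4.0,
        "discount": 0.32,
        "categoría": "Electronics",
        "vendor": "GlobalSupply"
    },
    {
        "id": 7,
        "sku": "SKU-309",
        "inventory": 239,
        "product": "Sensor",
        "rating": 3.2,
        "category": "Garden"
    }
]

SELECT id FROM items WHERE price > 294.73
[]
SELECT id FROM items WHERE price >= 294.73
[1]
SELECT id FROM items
[1, 2, 3, 4, 5, 6, 7]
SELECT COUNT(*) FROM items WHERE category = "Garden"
2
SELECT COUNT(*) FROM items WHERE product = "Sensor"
2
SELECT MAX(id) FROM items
7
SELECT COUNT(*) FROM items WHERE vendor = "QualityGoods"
1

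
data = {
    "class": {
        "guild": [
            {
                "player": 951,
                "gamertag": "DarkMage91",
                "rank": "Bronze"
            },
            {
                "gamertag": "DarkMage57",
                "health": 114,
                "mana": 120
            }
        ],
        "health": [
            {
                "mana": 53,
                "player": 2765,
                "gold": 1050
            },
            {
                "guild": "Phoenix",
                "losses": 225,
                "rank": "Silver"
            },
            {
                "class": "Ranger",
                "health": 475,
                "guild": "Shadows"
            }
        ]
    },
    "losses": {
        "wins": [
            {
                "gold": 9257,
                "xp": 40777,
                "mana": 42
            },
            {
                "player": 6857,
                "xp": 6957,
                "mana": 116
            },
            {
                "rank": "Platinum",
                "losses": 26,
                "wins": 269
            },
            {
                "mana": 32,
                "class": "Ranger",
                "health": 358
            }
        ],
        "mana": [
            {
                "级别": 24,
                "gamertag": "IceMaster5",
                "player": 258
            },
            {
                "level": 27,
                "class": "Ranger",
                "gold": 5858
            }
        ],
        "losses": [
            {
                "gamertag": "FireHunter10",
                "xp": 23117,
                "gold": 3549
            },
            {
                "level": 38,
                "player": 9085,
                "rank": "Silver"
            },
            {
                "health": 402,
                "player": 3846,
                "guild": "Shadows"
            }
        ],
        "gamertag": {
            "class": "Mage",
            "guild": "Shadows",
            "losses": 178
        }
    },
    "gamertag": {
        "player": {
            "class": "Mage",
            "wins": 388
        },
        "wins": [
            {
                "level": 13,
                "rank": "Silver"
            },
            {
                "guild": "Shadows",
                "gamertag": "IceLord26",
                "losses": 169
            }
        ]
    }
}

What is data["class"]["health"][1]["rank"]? "Silver"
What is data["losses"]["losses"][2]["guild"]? "Shadows"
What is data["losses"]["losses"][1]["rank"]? "Silver"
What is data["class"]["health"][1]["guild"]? "Phoenix"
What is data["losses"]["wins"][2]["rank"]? "Platinum"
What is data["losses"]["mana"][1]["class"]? "Ranger"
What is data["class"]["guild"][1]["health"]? 114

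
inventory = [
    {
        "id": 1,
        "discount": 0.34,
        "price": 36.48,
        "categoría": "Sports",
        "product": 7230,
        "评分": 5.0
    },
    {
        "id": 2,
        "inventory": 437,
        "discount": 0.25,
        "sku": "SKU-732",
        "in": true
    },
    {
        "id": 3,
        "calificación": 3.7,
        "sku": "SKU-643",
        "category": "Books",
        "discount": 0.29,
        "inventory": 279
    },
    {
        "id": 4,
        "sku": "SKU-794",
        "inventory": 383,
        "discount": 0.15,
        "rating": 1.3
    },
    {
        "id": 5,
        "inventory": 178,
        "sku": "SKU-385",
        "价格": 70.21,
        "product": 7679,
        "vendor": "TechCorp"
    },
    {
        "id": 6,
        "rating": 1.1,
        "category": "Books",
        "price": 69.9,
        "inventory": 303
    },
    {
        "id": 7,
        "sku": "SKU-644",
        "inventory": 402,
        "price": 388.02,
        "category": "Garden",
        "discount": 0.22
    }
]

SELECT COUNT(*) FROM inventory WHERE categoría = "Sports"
1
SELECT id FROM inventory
[1, 2, 3, 4, 5, 6, 7]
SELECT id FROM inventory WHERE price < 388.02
[1, 6]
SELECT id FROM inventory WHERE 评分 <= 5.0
[1]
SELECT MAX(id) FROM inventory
7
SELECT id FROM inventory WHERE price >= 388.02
[7]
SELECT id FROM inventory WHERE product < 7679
[1]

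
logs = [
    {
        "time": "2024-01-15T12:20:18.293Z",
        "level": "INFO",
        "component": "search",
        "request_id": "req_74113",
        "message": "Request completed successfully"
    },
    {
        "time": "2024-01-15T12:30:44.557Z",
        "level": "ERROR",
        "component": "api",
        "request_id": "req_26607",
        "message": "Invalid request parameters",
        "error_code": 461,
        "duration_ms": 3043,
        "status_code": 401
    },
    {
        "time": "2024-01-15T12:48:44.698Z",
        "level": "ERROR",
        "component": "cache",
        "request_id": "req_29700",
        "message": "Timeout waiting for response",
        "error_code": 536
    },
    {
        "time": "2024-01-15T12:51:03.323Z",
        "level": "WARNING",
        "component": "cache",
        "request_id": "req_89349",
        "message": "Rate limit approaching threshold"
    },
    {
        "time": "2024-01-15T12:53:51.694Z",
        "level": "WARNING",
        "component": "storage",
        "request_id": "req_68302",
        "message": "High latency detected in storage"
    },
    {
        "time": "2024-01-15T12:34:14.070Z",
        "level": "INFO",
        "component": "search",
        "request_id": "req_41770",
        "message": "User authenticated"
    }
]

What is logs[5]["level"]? "INFO"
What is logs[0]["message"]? "Request completed successfully"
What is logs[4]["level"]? "WARNING"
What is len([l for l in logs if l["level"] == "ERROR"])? 2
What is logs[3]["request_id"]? "req_89349"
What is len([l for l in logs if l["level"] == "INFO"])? 2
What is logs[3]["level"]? "WARNING"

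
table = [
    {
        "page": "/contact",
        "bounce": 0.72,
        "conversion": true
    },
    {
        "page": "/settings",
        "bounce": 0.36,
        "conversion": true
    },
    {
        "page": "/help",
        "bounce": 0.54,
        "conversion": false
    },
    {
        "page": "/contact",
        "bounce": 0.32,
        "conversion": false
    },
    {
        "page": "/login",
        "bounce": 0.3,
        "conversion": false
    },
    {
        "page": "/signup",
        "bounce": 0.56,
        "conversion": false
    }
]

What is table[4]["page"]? "/login"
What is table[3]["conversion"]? False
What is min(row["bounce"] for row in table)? 0.3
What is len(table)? 6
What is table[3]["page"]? "/contact"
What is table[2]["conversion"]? False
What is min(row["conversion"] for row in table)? False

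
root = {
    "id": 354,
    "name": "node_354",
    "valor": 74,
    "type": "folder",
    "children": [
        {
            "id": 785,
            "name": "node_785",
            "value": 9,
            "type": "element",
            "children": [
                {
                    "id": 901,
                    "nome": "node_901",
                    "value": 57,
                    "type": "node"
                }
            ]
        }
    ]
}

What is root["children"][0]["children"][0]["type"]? "node"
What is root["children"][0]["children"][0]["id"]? 901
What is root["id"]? 354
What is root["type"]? "folder"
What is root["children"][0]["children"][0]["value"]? 57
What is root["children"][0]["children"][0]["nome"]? "node_901"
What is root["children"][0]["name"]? "node_785"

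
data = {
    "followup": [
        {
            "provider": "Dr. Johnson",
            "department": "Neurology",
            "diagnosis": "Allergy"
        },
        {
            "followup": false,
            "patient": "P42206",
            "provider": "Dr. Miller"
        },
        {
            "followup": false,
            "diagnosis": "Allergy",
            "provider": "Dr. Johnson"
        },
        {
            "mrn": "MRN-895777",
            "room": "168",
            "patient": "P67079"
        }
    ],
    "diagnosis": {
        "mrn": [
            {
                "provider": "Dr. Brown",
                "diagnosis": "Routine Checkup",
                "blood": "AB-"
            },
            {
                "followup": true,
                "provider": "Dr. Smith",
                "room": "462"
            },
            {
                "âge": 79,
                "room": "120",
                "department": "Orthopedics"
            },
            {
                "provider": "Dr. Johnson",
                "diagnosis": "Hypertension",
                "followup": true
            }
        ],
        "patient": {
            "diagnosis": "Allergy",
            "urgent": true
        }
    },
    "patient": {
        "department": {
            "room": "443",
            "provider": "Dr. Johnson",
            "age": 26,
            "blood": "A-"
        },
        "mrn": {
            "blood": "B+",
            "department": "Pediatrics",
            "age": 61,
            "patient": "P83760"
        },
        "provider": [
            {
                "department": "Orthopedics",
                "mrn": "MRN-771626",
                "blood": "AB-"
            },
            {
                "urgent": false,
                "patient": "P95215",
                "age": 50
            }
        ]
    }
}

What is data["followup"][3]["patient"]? "P67079"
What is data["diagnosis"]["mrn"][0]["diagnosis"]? "Routine Checkup"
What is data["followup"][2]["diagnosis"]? "Allergy"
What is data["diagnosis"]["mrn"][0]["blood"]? "AB-"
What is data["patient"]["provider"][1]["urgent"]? False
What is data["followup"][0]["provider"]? "Dr. Johnson"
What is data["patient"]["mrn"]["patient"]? "P83760"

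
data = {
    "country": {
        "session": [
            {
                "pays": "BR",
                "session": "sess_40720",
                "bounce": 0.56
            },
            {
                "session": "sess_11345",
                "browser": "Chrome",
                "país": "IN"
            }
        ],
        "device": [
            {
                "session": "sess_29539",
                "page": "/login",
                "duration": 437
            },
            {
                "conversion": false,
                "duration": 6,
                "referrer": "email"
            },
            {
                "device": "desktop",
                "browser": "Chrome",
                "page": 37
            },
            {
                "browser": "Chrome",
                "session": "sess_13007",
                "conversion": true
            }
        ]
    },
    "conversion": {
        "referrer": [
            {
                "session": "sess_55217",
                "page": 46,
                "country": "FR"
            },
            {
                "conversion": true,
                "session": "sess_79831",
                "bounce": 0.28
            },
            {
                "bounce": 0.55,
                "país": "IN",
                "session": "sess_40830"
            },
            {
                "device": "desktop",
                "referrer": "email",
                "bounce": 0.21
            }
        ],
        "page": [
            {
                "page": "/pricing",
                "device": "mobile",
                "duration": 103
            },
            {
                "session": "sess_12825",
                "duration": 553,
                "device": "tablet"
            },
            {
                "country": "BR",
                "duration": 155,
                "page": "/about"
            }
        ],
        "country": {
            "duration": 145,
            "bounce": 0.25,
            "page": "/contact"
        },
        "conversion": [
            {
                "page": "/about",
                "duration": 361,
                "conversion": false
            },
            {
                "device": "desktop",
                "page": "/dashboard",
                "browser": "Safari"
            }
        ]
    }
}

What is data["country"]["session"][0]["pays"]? "BR"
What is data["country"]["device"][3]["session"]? "sess_13007"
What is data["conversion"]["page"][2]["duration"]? 155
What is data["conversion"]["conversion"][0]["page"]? "/about"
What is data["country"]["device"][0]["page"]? "/login"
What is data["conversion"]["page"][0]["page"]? "/pricing"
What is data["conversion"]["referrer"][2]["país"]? "IN"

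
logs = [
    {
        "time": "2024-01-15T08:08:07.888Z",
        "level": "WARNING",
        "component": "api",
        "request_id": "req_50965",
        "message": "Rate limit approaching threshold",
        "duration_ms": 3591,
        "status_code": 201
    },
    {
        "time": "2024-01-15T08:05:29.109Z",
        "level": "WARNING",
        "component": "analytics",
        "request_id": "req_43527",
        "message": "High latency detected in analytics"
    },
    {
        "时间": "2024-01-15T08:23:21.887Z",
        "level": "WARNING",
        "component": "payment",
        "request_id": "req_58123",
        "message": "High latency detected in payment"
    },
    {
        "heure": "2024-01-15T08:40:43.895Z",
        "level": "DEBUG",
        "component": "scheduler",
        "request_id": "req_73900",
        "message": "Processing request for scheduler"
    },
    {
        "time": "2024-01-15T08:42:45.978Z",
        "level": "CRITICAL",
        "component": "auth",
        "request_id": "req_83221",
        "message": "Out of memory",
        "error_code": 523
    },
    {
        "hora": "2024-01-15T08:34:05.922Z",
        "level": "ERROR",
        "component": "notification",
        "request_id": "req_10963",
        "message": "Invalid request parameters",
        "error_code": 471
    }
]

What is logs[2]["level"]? "WARNING"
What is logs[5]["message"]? "Invalid request parameters"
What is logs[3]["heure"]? "2024-01-15T08:40:43.895Z"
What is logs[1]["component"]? "analytics"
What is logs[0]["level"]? "WARNING"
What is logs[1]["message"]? "High latency detected in analytics"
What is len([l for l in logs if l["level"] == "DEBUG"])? 1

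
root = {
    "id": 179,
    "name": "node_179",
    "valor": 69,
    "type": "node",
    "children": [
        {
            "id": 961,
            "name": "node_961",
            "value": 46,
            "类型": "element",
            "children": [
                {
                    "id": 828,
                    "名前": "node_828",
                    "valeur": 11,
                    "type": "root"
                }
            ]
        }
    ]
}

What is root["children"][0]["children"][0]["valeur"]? 11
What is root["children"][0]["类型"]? "element"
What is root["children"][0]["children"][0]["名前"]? "node_828"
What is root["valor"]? 69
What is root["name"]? "node_179"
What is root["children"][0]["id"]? 961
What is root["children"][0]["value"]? 46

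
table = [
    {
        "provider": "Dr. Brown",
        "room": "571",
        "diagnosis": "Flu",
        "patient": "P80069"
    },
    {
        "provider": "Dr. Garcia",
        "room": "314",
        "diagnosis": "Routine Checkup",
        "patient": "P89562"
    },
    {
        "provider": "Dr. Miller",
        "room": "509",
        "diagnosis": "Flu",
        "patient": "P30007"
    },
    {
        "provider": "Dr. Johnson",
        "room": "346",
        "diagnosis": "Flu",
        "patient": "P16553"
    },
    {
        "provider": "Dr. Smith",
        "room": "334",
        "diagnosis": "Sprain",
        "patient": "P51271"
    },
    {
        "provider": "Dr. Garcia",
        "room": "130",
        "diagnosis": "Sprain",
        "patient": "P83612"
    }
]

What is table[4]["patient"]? "P51271"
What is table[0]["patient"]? "P80069"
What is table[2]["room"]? "509"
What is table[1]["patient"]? "P89562"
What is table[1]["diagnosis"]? "Routine Checkup"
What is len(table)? 6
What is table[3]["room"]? "346"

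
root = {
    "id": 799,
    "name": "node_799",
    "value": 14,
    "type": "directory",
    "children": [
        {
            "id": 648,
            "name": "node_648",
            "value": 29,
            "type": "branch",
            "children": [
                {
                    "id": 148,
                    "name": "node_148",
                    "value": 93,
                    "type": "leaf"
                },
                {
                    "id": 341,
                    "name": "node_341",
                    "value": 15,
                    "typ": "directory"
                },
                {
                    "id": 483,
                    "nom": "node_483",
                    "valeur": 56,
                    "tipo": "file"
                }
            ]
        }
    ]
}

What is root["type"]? "directory"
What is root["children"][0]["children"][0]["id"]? 148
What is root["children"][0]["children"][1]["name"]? "node_341"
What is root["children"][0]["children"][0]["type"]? "leaf"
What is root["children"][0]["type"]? "branch"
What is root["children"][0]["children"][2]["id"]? 483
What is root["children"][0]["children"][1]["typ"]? "directory"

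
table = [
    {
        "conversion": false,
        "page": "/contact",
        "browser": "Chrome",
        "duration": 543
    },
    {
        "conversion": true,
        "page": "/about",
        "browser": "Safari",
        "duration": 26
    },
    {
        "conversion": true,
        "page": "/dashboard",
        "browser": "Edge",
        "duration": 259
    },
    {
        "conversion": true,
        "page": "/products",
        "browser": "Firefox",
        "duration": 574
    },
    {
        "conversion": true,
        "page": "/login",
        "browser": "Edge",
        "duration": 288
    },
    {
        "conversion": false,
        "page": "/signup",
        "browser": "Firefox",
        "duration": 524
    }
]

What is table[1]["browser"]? "Safari"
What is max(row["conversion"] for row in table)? True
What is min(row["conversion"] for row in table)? False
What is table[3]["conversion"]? True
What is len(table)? 6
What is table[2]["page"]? "/dashboard"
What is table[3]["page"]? "/products"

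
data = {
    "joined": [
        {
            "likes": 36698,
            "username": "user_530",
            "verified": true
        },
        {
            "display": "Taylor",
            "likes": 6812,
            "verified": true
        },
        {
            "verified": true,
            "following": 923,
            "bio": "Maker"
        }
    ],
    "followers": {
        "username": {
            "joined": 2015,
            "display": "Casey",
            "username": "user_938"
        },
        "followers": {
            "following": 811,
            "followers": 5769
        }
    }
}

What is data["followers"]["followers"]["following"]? 811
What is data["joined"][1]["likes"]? 6812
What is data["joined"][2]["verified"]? True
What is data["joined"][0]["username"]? "user_530"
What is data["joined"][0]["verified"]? True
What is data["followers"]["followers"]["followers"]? 5769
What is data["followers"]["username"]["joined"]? 2015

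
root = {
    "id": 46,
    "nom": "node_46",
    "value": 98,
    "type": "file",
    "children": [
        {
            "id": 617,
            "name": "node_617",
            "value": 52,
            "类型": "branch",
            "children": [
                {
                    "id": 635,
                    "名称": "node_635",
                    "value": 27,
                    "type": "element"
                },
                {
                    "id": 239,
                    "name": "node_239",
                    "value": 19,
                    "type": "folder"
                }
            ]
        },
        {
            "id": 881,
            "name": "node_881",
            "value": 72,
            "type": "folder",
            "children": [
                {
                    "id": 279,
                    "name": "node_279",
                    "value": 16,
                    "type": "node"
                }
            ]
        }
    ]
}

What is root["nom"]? "node_46"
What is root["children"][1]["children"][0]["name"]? "node_279"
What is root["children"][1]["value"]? 72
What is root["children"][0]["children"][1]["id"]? 239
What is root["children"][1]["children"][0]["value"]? 16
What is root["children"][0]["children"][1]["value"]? 19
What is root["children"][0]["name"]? "node_617"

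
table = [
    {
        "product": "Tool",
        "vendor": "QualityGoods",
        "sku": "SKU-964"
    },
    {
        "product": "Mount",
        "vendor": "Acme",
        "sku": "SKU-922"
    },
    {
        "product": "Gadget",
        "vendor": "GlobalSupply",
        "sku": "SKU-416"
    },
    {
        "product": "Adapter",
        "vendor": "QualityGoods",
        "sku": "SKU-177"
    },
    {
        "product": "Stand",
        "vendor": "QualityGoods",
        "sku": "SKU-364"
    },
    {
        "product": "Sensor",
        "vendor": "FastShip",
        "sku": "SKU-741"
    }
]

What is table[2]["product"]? "Gadget"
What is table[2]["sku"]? "SKU-416"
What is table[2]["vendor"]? "GlobalSupply"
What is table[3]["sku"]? "SKU-177"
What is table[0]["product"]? "Tool"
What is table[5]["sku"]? "SKU-741"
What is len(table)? 6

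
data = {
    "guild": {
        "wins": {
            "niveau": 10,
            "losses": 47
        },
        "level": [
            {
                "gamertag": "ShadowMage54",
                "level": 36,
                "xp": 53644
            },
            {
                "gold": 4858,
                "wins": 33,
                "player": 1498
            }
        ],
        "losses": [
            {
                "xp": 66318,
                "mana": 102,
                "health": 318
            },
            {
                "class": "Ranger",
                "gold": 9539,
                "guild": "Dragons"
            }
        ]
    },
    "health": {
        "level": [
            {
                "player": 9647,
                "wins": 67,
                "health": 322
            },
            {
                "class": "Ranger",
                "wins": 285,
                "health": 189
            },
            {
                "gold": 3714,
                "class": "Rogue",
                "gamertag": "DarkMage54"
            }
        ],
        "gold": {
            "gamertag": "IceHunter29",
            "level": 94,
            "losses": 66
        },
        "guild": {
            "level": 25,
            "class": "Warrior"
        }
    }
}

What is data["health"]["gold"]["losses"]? 66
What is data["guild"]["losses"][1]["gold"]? 9539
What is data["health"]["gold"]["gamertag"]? "IceHunter29"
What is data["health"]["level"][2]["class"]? "Rogue"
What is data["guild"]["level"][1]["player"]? 1498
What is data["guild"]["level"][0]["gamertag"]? "ShadowMage54"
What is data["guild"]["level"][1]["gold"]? 4858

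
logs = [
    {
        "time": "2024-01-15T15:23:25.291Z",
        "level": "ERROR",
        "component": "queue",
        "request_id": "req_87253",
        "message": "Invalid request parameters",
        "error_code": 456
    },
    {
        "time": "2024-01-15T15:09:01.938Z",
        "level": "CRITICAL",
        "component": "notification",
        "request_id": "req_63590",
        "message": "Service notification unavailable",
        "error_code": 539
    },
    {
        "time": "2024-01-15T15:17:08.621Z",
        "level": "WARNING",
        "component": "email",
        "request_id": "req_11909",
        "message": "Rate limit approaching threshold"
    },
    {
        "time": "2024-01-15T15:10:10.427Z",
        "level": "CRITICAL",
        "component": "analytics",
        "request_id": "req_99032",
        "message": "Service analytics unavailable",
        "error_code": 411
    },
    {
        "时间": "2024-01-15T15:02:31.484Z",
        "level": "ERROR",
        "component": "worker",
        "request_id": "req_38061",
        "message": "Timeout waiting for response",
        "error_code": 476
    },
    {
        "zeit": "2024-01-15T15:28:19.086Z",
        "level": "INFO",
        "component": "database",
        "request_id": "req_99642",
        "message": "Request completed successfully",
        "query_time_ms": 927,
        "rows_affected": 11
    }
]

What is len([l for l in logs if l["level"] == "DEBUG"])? 0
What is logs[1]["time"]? "2024-01-15T15:09:01.938Z"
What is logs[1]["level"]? "CRITICAL"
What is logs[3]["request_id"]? "req_99032"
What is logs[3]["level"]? "CRITICAL"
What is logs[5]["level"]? "INFO"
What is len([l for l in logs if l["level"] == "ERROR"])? 2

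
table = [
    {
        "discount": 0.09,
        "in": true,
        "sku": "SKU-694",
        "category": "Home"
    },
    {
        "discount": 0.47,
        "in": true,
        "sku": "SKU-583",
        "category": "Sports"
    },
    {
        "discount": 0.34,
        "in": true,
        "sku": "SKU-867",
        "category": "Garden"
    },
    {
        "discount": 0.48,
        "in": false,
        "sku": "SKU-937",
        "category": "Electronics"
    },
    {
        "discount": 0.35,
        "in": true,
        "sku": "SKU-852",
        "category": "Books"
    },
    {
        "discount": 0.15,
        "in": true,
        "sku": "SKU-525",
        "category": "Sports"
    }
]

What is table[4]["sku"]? "SKU-852"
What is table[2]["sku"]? "SKU-867"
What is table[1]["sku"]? "SKU-583"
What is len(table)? 6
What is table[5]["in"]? True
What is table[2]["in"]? True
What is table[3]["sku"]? "SKU-937"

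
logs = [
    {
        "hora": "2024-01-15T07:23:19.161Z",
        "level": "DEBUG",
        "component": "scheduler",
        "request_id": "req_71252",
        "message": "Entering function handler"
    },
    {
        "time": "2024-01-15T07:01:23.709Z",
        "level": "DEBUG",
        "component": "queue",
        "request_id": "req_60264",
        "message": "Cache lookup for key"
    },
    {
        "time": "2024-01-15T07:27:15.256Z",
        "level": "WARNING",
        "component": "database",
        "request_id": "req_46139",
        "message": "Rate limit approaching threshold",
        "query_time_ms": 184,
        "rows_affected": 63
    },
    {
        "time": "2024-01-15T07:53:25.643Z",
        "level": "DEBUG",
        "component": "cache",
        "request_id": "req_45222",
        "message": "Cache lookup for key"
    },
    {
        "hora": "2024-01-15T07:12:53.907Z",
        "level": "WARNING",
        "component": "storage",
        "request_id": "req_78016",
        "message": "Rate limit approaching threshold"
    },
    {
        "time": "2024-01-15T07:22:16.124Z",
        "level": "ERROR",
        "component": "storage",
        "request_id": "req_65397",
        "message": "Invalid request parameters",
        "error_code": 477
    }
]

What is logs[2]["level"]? "WARNING"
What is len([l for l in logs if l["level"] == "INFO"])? 0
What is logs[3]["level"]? "DEBUG"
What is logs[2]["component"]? "database"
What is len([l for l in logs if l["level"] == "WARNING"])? 2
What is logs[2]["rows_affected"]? 63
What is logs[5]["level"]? "ERROR"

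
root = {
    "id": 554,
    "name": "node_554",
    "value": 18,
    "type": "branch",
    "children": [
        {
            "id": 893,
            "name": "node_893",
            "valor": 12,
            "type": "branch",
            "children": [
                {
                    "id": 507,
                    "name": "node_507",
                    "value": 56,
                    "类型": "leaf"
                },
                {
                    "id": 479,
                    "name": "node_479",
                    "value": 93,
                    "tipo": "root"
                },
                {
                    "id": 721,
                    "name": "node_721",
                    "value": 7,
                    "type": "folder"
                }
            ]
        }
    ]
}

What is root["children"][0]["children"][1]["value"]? 93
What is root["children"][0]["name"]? "node_893"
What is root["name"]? "node_554"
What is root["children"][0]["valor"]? 12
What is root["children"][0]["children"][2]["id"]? 721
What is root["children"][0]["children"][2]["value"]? 7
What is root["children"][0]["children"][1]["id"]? 479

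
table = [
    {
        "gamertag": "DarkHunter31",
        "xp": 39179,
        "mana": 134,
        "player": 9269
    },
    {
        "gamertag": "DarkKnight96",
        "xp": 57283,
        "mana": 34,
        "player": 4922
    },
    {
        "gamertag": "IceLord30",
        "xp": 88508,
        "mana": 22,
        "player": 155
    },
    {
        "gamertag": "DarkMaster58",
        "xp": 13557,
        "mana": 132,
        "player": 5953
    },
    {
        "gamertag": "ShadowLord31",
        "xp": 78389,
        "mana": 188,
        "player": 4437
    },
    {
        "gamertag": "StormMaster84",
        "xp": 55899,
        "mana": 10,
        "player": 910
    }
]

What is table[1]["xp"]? 57283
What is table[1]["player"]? 4922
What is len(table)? 6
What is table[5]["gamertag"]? "StormMaster84"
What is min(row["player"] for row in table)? 155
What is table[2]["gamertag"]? "IceLord30"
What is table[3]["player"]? 5953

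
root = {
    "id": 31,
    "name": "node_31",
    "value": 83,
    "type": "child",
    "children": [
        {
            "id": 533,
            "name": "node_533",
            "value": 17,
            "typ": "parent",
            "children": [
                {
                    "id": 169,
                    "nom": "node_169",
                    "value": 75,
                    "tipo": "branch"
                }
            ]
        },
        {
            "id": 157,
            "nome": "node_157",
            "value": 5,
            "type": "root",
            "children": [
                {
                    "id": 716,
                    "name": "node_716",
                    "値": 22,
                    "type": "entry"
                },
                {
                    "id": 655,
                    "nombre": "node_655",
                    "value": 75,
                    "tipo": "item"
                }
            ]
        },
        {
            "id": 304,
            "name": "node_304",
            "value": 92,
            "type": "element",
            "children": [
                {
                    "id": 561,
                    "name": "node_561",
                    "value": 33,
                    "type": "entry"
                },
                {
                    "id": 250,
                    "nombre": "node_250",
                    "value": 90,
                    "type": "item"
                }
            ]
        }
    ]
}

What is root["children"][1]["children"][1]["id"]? 655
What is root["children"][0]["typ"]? "parent"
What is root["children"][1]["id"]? 157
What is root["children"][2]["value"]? 92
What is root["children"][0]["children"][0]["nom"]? "node_169"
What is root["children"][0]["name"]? "node_533"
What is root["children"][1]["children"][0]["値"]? 22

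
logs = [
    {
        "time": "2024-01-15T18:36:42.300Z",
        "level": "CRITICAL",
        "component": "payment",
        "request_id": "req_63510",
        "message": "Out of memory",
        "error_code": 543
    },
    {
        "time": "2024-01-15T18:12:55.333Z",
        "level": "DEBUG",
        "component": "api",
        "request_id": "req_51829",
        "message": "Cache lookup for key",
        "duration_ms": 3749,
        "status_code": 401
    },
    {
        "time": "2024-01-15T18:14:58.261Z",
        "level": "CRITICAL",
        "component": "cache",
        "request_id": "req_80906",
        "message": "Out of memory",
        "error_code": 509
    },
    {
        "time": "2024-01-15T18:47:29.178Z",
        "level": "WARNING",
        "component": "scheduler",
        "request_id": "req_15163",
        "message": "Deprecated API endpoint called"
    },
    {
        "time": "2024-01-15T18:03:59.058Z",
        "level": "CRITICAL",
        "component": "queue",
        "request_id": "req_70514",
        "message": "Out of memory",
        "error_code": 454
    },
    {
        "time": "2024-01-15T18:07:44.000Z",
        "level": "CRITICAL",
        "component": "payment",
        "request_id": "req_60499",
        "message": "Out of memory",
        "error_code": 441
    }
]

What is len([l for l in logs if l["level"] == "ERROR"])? 0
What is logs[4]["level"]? "CRITICAL"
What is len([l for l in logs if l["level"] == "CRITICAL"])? 4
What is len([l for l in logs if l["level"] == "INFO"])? 0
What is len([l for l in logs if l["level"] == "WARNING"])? 1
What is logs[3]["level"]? "WARNING"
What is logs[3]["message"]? "Deprecated API endpoint called"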